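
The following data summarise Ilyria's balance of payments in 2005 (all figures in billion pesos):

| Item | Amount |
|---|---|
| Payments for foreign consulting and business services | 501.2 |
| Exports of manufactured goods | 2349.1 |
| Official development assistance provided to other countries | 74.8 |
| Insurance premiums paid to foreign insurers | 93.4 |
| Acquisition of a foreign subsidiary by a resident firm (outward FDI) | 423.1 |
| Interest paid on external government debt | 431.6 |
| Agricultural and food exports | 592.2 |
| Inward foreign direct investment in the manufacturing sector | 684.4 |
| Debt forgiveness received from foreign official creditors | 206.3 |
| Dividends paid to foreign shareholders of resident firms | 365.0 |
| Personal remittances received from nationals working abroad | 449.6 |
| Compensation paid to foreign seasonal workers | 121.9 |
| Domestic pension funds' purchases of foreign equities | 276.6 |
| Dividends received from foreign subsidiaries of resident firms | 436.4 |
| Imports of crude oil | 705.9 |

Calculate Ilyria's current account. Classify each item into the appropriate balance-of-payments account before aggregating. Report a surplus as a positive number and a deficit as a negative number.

Goods: 2349.1 - 705.9 + 592.2 = 2235.4
Services: -93.4 - 501.2 = -594.6
Primary income: -121.9 + 436.4 - 365.0 - 431.6 = -482.1
Secondary income: -74.8 + 449.6 = 374.8
Current account = 2235.4 + (-594.6) + (-482.1) + 374.8 = 1533.5
(Excluded from the current account — financial account: acquisition of a foreign subsidiary by a resident firm (outward FDI) 423.1, inward foreign direct investment in the manufacturing sector 684.4, domestic pension funds' purchases of foreign equities 276.6; capital account: debt forgiveness received from foreign official creditors 206.3.)

1533.5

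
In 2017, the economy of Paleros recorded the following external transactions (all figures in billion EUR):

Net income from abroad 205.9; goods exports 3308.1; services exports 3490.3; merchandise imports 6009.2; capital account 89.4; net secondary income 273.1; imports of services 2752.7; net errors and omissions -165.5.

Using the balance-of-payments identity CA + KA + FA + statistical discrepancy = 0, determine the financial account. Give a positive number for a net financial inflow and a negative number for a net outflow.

Goods balance = 3308.1 - 6009.2 = -2701.1
Services balance = 3490.3 - 2752.7 = 737.6
Trade balance (goods + services) = -2701.1 + 737.6 = -1963.5
Net primary income = 205.9
Net secondary income = 273.1
Current account = -1963.5 + 205.9 + 273.1 = -1484.5
Financial account = -(-1484.5 + 89.4 + (-165.5)) = 1560.6

1560.6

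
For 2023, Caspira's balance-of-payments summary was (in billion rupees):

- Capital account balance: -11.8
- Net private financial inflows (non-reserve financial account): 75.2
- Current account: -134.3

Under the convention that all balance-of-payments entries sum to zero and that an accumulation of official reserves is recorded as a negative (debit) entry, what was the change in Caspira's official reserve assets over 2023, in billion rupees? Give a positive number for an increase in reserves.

Official reserve transactions balance = -((-134.3) + (-11.8) + 75.2) = 70.9
An accumulation of reserves is recorded as a debit (negative entry), so the change in the stock of reserves is the negative of that balance.
Change in official reserves = -(70.9) = -70.9

-70.9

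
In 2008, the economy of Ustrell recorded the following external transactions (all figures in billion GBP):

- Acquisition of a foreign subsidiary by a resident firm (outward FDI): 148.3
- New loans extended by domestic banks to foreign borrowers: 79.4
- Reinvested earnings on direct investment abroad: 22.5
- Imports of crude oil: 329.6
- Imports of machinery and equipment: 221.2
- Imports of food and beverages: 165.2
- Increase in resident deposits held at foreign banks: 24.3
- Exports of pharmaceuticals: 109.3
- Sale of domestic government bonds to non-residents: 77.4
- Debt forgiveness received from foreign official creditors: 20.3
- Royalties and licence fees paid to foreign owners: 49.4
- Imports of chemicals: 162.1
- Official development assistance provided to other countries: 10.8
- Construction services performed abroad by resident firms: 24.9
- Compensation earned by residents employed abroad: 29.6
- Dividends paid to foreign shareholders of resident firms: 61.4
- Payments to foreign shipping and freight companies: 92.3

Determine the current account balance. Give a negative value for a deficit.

-905.7

Goods: -329.6 - 221.2 + 109.3 - 165.2 - 162.1 = -768.8
Services: -92.3 + 24.9 - 49.4 = -116.8
Primary income: 22.5 - 61.4 + 29.6 = -9.3
Secondary income: -10.8
Current account = (-768.8) + (-116.8) + (-9.3) + (-10.8) = -905.7
(Excluded from the current account — financial account: acquisition of a foreign subsidiary by a resident firm (outward FDI) 148.3, new loans extended by domestic banks to foreign borrowers 79.4, increase in resident deposits held at foreign banks 24.3, sale of domestic government bonds to non-residents 77.4; capital account: debt forgiveness received from foreign official creditors 20.3.)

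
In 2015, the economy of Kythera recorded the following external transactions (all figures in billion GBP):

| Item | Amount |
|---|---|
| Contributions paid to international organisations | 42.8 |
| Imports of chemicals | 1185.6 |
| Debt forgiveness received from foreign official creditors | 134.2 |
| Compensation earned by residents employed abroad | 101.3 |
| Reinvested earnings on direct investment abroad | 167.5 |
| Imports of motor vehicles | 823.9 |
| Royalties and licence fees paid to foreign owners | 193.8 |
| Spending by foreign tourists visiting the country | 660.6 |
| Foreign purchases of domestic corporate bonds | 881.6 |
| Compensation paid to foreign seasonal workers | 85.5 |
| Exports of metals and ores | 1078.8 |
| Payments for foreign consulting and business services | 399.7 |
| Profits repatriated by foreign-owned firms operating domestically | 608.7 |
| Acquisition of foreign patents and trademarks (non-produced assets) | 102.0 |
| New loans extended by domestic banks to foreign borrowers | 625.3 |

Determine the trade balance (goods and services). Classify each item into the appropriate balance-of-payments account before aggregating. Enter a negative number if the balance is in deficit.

Goods: 1078.8 - 1185.6 - 823.9 = -930.7
Services: -193.8 + 660.6 - 399.7 = 67.1
Trade balance = -930.7 + 67.1 = -863.6
(Excluded from the trade balance — secondary income: contributions paid to international organisations 42.8; capital account: debt forgiveness received from foreign official creditors 134.2, acquisition of foreign patents and trademarks (non-produced assets) 102.0; primary income: compensation earned by residents employed abroad 101.3, reinvested earnings on direct investment abroad 167.5, compensation paid to foreign seasonal workers 85.5, profits repatriated by foreign-owned firms operating domestically 608.7; financial account: foreign purchases of domestic corporate bonds 881.6, new loans extended by domestic banks to foreign borrowers 625.3.)

-863.6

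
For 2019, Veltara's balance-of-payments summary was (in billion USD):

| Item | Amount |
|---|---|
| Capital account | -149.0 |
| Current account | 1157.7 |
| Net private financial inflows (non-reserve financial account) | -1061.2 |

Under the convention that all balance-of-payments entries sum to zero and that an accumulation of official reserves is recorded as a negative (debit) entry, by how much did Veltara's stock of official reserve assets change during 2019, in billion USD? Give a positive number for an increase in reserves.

Official reserve transactions balance = -(1157.7 + (-149.0) + (-1061.2)) = 52.5
An accumulation of reserves is recorded as a debit (negative entry), so the change in the stock of reserves is the negative of that balance.
Change in official reserves = -(52.5) = -52.5

-52.5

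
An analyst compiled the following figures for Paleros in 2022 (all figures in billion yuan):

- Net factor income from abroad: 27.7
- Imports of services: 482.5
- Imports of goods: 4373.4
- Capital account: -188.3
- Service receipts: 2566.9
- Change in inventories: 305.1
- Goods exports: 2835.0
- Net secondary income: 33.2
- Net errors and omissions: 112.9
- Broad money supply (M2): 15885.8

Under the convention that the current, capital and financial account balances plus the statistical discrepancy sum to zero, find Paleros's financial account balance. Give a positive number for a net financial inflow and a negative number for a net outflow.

Goods balance = 2835.0 - 4373.4 = -1538.4
Services balance = 2566.9 - 482.5 = 2084.4
Trade balance (goods + services) = -1538.4 + 2084.4 = 546.0
Net primary income = 27.7
Net secondary income = 33.2
Current account = 546.0 + 27.7 + 33.2 = 606.9
Financial account = -(606.9 + (-188.3) + 112.9) = -531.5

-531.5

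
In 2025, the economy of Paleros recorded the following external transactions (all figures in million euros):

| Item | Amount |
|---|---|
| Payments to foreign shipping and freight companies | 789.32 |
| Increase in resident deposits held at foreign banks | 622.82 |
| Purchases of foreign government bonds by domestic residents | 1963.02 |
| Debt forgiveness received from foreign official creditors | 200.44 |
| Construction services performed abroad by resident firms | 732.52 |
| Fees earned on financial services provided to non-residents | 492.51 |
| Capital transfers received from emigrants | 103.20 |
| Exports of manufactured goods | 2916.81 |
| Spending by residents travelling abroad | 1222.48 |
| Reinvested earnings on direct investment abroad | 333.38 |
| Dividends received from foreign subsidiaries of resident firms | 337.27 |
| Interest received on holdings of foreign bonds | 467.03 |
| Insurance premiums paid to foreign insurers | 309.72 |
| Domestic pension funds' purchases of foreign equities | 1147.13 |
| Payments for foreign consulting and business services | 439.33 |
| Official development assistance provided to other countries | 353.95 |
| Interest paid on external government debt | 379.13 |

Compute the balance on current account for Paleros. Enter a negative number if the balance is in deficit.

1785.59

Goods: 2916.81
Services: 732.52 + 492.51 - 439.33 - 309.72 - 789.32 - 1222.48 = -1535.82
Primary income: -379.13 + 333.38 + 467.03 + 337.27 = 758.55
Secondary income: -353.95
Current account = 2916.81 + (-1535.82) + 758.55 + (-353.95) = 1785.59
(Excluded from the current account — financial account: increase in resident deposits held at foreign banks 622.82, purchases of foreign government bonds by domestic residents 1963.02, domestic pension funds' purchases of foreign equities 1147.13; capital account: debt forgiveness received from foreign official creditors 200.44, capital transfers received from emigrants 103.20.)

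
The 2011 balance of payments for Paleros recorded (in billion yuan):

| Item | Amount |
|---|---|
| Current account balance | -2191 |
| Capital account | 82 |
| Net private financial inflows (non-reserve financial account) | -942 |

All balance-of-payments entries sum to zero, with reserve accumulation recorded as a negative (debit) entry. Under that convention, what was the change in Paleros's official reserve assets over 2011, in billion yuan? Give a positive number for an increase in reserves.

-3051

Official reserve transactions balance = -((-2191) + 82 + (-942)) = 3051
An accumulation of reserves is recorded as a debit (negative entry), so the change in the stock of reserves is the negative of that balance.
Change in official reserves = -(3051) = -3051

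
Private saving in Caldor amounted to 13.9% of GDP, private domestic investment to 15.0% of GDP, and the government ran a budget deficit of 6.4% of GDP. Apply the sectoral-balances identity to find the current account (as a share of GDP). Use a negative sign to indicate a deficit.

-7.5

By the sectoral-balances identity, CA = (S_private - I) + (T - G).
Private balance = 13.9 - 15.0 = -1.1
Government balance (T - G) = -6.4
CA = -1.1 + (-6.4) = -7.5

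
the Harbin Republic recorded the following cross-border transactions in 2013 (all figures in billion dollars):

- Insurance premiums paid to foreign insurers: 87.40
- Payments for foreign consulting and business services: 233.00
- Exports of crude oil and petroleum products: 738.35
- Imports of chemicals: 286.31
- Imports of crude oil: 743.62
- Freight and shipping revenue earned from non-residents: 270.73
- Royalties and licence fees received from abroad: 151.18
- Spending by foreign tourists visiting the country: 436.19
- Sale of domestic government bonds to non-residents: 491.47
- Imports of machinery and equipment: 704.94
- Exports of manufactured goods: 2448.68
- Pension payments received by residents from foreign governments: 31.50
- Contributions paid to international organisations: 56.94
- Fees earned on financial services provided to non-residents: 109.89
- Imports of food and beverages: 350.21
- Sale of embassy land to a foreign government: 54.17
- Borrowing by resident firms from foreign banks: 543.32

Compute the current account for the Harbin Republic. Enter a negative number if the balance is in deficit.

Goods: 738.35 - 704.94 + 2448.68 - 350.21 - 286.31 - 743.62 = 1101.95
Services: 109.89 + 270.73 + 436.19 - 233.00 + 151.18 - 87.40 = 647.59
Secondary income: 31.50 - 56.94 = -25.44
Current account = 1101.95 + 647.59 + (-25.44) = 1724.10
(Excluded from the current account — financial account: sale of domestic government bonds to non-residents 491.47, borrowing by resident firms from foreign banks 543.32; capital account: sale of embassy land to a foreign government 54.17.)

1724.10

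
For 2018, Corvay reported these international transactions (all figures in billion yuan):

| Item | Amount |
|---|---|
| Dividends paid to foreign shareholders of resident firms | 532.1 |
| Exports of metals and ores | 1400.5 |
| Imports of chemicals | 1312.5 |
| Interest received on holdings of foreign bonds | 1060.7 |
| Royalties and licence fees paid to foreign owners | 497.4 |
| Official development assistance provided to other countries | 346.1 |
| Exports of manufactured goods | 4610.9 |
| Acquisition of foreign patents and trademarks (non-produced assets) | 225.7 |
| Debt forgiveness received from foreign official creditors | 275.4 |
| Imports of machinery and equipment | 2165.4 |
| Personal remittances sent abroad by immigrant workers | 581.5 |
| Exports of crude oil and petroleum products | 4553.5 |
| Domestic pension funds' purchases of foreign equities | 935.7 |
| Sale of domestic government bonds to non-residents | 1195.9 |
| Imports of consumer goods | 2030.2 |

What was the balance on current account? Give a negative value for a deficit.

Goods: -2030.2 + 4610.9 + 4553.5 - 1312.5 - 2165.4 + 1400.5 = 5056.8
Services: -497.4
Primary income: -532.1 + 1060.7 = 528.6
Secondary income: -581.5 - 346.1 = -927.6
Current account = 5056.8 + (-497.4) + 528.6 + (-927.6) = 4160.4
(Excluded from the current account — capital account: acquisition of foreign patents and trademarks (non-produced assets) 225.7, debt forgiveness received from foreign official creditors 275.4; financial account: domestic pension funds' purchases of foreign equities 935.7, sale of domestic government bonds to non-residents 1195.9.)

4160.4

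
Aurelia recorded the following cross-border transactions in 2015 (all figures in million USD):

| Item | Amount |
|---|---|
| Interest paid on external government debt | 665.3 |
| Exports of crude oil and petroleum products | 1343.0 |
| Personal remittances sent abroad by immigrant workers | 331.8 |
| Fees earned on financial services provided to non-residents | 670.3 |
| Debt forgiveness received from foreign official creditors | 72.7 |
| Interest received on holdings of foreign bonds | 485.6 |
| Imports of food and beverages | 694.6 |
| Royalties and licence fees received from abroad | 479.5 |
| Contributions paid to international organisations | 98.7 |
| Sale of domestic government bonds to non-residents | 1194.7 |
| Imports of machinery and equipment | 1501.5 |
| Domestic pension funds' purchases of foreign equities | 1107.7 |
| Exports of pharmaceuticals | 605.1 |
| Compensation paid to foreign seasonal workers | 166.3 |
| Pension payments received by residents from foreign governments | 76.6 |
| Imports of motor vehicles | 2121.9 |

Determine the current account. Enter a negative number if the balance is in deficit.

Goods: 605.1 - 2121.9 - 694.6 + 1343.0 - 1501.5 = -2369.9
Services: 479.5 + 670.3 = 1149.8
Primary income: -166.3 + 485.6 - 665.3 = -346.0
Secondary income: 76.6 - 98.7 - 331.8 = -353.9
Current account = (-2369.9) + 1149.8 + (-346.0) + (-353.9) = -1920.0
(Excluded from the current account — capital account: debt forgiveness received from foreign official creditors 72.7; financial account: sale of domestic government bonds to non-residents 1194.7, domestic pension funds' purchases of foreign equities 1107.7.)

-1920.0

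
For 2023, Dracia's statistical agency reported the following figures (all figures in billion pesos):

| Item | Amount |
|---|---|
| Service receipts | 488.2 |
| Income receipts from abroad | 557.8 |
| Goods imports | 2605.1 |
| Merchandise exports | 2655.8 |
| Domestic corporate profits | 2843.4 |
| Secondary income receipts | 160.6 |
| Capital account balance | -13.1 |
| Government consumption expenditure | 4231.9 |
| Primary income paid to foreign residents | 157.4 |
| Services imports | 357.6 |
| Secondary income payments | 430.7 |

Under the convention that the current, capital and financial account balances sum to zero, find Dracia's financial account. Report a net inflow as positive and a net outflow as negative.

Goods balance = 2655.8 - 2605.1 = 50.7
Services balance = 488.2 - 357.6 = 130.6
Trade balance (goods + services) = 50.7 + 130.6 = 181.3
Net primary income = 557.8 - 157.4 = 400.4
Net secondary income = 160.6 - 430.7 = -270.1
Current account = 181.3 + 400.4 + (-270.1) = 311.6
Financial account = -(311.6 + (-13.1)) = -298.5

-298.5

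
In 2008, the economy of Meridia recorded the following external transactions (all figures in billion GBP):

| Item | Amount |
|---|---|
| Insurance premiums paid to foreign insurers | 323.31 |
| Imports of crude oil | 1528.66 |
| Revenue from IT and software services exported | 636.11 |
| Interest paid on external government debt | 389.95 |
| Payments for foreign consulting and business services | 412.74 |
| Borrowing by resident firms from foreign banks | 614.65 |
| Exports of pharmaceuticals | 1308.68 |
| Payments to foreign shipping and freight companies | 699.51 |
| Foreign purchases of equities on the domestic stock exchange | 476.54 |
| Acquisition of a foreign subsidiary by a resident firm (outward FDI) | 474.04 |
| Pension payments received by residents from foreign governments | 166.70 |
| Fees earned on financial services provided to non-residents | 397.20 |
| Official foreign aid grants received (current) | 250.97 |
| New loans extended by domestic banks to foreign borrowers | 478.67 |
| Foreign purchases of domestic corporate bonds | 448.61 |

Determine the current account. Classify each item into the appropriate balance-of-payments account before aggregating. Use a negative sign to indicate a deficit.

-594.51

Goods: 1308.68 - 1528.66 = -219.98
Services: -323.31 + 397.20 + 636.11 - 412.74 - 699.51 = -402.25
Primary income: -389.95
Secondary income: 250.97 + 166.70 = 417.67
Current account = (-219.98) + (-402.25) + (-389.95) + 417.67 = -594.51
(Excluded from the current account — financial account: borrowing by resident firms from foreign banks 614.65, foreign purchases of equities on the domestic stock exchange 476.54, acquisition of a foreign subsidiary by a resident firm (outward FDI) 474.04, new loans extended by domestic banks to foreign borrowers 478.67, foreign purchases of domestic corporate bonds 448.61.)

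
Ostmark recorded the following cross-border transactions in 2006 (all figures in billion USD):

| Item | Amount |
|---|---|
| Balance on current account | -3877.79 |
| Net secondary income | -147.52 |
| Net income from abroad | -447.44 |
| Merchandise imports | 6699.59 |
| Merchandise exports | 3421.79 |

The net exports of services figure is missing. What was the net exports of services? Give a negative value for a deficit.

Current account = goods balance + services balance + net primary income + net secondary income
Sum of the known components = -3872.76
Net exports of services = CA - (known components) = -3877.79 - (-3872.76) = -5.03

-5.03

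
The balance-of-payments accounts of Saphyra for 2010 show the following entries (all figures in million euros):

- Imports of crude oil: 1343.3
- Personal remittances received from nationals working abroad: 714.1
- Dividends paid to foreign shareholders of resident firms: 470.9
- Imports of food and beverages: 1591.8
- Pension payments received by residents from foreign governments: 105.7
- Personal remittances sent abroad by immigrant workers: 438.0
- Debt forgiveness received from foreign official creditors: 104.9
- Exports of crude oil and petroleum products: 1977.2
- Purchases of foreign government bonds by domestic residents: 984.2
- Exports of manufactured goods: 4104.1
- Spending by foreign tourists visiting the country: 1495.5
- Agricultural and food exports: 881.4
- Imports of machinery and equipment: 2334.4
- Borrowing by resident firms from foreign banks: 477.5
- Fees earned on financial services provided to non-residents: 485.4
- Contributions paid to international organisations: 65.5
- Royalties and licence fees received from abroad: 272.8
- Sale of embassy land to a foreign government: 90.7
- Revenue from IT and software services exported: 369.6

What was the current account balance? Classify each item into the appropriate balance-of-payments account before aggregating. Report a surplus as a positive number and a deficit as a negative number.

4161.9

Goods: -2334.4 + 881.4 - 1591.8 + 1977.2 + 4104.1 - 1343.3 = 1693.2
Services: 485.4 + 369.6 + 1495.5 + 272.8 = 2623.3
Primary income: -470.9
Secondary income: 105.7 - 438.0 - 65.5 + 714.1 = 316.3
Current account = 1693.2 + 2623.3 + (-470.9) + 316.3 = 4161.9
(Excluded from the current account — capital account: debt forgiveness received from foreign official creditors 104.9, sale of embassy land to a foreign government 90.7; financial account: purchases of foreign government bonds by domestic residents 984.2, borrowing by resident firms from foreign banks 477.5.)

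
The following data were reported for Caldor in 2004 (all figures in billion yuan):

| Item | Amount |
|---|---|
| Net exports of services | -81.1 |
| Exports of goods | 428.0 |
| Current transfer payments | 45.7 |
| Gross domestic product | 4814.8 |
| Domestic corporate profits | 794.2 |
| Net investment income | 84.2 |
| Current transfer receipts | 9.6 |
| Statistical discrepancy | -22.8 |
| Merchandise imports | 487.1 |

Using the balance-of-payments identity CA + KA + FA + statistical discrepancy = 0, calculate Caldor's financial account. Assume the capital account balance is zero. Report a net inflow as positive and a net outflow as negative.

114.9

Goods balance = 428.0 - 487.1 = -59.1
Services balance = -81.1
Trade balance (goods + services) = -59.1 + (-81.1) = -140.2
Net primary income = 84.2
Net secondary income = 9.6 - 45.7 = -36.1
Current account = -140.2 + 84.2 + (-36.1) = -92.1
Financial account = -(-92.1 + (-22.8)) = 114.9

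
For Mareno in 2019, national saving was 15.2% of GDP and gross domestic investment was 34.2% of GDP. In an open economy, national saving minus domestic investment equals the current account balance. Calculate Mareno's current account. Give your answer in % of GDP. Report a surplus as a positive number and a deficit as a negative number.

CA = S - I = 15.2 - 34.2 = -19.0

-19.0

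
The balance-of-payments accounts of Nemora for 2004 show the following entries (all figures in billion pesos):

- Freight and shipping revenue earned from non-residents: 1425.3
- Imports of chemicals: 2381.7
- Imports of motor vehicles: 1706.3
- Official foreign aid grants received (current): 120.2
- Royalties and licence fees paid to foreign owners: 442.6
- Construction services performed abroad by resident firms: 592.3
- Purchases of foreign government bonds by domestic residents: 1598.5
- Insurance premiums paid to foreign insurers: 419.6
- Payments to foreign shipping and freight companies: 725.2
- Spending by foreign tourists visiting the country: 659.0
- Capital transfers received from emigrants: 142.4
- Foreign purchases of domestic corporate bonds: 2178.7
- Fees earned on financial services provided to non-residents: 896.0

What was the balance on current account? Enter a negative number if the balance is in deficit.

-1982.6

Goods: -2381.7 - 1706.3 = -4088.0
Services: 896.0 - 419.6 + 592.3 + 1425.3 - 442.6 - 725.2 + 659.0 = 1985.2
Secondary income: 120.2
Current account = (-4088.0) + 1985.2 + 120.2 = -1982.6
(Excluded from the current account — financial account: purchases of foreign government bonds by domestic residents 1598.5, foreign purchases of domestic corporate bonds 2178.7; capital account: capital transfers received from emigrants 142.4.)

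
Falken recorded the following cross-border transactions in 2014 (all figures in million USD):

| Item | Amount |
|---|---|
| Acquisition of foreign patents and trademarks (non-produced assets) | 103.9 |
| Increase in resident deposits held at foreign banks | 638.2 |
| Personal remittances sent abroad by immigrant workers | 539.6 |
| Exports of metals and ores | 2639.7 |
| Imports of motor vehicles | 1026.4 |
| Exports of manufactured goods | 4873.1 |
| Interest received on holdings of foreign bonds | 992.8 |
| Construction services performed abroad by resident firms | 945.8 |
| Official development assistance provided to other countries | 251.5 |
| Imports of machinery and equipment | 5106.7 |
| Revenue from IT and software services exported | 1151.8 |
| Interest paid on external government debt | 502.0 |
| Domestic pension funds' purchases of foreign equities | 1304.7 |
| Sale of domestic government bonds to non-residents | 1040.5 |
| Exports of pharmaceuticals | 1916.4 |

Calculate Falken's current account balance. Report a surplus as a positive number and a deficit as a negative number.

Goods: 4873.1 - 5106.7 - 1026.4 + 1916.4 + 2639.7 = 3296.1
Services: 1151.8 + 945.8 = 2097.6
Primary income: 992.8 - 502.0 = 490.8
Secondary income: -539.6 - 251.5 = -791.1
Current account = 3296.1 + 2097.6 + 490.8 + (-791.1) = 5093.4
(Excluded from the current account — capital account: acquisition of foreign patents and trademarks (non-produced assets) 103.9; financial account: increase in resident deposits held at foreign banks 638.2, domestic pension funds' purchases of foreign equities 1304.7, sale of domestic government bonds to non-residents 1040.5.)

5093.4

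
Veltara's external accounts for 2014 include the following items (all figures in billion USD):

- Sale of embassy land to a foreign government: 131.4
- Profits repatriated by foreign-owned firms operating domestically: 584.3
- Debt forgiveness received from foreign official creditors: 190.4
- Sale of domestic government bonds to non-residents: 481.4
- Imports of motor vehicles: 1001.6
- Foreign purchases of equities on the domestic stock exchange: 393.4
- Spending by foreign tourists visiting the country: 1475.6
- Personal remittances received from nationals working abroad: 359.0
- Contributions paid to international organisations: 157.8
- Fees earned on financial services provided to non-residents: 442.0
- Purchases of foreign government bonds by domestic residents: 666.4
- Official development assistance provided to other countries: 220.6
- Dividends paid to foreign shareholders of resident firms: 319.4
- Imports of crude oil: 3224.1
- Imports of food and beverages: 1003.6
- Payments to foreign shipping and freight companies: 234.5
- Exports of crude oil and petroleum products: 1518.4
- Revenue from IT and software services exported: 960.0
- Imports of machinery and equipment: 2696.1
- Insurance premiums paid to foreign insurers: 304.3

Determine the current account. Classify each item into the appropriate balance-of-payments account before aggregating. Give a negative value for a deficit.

-4991.3

Goods: 1518.4 - 1003.6 - 3224.1 - 2696.1 - 1001.6 = -6407.0
Services: 960.0 + 442.0 + 1475.6 - 234.5 - 304.3 = 2338.8
Primary income: -319.4 - 584.3 = -903.7
Secondary income: -220.6 + 359.0 - 157.8 = -19.4
Current account = (-6407.0) + 2338.8 + (-903.7) + (-19.4) = -4991.3
(Excluded from the current account — capital account: sale of embassy land to a foreign government 131.4, debt forgiveness received from foreign official creditors 190.4; financial account: sale of domestic government bonds to non-residents 481.4, foreign purchases of equities on the domestic stock exchange 393.4, purchases of foreign government bonds by domestic residents 666.4.)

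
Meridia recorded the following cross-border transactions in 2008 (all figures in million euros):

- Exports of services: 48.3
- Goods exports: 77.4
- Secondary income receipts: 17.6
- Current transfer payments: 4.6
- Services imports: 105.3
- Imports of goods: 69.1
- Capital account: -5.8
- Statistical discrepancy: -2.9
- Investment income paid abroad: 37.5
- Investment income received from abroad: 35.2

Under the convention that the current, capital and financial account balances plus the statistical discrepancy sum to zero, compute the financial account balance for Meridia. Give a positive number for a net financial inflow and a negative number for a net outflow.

Goods balance = 77.4 - 69.1 = 8.3
Services balance = 48.3 - 105.3 = -57.0
Trade balance (goods + services) = 8.3 + (-57.0) = -48.7
Net primary income = 35.2 - 37.5 = -2.3
Net secondary income = 17.6 - 4.6 = 13.0
Current account = -48.7 + (-2.3) + 13.0 = -38.0
Financial account = -(-38.0 + (-5.8) + (-2.9)) = 46.7

46.7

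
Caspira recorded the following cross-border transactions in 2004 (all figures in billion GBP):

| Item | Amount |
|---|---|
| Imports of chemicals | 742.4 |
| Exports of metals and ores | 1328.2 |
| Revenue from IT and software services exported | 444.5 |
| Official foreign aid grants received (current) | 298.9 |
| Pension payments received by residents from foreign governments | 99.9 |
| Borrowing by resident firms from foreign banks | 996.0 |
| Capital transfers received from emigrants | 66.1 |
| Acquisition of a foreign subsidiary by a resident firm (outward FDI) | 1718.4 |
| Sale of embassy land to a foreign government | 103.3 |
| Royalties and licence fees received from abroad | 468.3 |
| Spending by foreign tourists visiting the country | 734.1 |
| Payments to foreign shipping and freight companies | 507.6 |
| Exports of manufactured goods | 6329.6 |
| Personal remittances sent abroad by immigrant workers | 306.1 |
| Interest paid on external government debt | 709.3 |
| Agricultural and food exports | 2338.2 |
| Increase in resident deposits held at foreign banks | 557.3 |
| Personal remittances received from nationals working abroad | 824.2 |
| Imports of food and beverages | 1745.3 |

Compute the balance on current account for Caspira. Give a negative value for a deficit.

Goods: 6329.6 - 742.4 + 1328.2 - 1745.3 + 2338.2 = 7508.3
Services: -507.6 + 444.5 + 468.3 + 734.1 = 1139.3
Primary income: -709.3
Secondary income: 824.2 + 99.9 - 306.1 + 298.9 = 916.9
Current account = 7508.3 + 1139.3 + (-709.3) + 916.9 = 8855.2
(Excluded from the current account — financial account: borrowing by resident firms from foreign banks 996.0, acquisition of a foreign subsidiary by a resident firm (outward FDI) 1718.4, increase in resident deposits held at foreign banks 557.3; capital account: capital transfers received from emigrants 66.1, sale of embassy land to a foreign government 103.3.)

8855.2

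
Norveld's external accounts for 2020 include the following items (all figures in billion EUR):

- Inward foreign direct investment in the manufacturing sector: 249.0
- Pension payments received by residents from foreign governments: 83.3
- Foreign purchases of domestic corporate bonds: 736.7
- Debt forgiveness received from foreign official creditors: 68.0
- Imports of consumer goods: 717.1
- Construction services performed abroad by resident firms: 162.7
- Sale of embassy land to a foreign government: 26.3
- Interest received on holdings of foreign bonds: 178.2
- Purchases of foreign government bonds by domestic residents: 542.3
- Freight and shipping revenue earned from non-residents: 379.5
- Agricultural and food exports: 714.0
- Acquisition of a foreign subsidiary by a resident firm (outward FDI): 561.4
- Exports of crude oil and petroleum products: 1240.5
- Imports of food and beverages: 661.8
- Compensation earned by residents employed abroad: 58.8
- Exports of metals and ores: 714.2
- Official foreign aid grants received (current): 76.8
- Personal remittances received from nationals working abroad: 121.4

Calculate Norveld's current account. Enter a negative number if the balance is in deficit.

Goods: -661.8 + 1240.5 + 714.0 - 717.1 + 714.2 = 1289.8
Services: 162.7 + 379.5 = 542.2
Primary income: 58.8 + 178.2 = 237.0
Secondary income: 83.3 + 121.4 + 76.8 = 281.5
Current account = 1289.8 + 542.2 + 237.0 + 281.5 = 2350.5
(Excluded from the current account — financial account: inward foreign direct investment in the manufacturing sector 249.0, foreign purchases of domestic corporate bonds 736.7, purchases of foreign government bonds by domestic residents 542.3, acquisition of a foreign subsidiary by a resident firm (outward FDI) 561.4; capital account: debt forgiveness received from foreign official creditors 68.0, sale of embassy land to a foreign government 26.3.)

2350.5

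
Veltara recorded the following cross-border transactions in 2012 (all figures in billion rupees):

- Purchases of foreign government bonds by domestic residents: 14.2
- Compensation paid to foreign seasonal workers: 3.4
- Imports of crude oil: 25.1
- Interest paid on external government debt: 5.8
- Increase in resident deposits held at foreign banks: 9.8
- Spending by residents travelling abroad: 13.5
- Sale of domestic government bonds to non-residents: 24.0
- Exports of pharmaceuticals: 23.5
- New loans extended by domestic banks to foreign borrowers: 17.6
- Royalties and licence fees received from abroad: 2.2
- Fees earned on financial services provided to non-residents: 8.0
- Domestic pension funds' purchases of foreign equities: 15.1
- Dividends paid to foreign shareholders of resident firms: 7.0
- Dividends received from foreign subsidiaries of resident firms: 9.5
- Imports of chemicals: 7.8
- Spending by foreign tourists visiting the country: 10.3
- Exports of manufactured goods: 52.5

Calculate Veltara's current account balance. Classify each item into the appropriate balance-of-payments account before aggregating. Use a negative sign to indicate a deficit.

Goods: -7.8 - 25.1 + 52.5 + 23.5 = 43.1
Services: -13.5 + 8.0 + 10.3 + 2.2 = 7.0
Primary income: -5.8 + 9.5 - 3.4 - 7.0 = -6.7
Current account = 43.1 + 7.0 + (-6.7) = 43.4
(Excluded from the current account — financial account: purchases of foreign government bonds by domestic residents 14.2, increase in resident deposits held at foreign banks 9.8, sale of domestic government bonds to non-residents 24.0, new loans extended by domestic banks to foreign borrowers 17.6, domestic pension funds' purchases of foreign equities 15.1.)

43.4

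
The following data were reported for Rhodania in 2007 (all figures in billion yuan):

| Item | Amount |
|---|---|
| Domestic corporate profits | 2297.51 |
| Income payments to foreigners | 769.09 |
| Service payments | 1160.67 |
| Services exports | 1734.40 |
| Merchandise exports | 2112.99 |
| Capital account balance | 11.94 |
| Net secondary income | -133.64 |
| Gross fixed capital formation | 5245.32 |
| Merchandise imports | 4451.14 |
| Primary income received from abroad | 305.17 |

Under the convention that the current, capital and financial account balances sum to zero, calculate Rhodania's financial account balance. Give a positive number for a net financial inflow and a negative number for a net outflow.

2350.04

Goods balance = 2112.99 - 4451.14 = -2338.15
Services balance = 1734.40 - 1160.67 = 573.73
Trade balance (goods + services) = -2338.15 + 573.73 = -1764.42
Net primary income = 305.17 - 769.09 = -463.92
Net secondary income = -133.64
Current account = -1764.42 + (-463.92) + (-133.64) = -2361.98
Financial account = -(-2361.98 + 11.94) = 2350.04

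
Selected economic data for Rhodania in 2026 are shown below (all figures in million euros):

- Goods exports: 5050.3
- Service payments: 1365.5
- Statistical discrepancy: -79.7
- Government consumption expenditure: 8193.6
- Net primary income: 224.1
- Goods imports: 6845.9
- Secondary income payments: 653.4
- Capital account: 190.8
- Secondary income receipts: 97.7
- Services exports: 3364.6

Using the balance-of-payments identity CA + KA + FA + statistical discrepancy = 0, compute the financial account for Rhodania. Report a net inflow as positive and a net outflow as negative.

Goods balance = 5050.3 - 6845.9 = -1795.6
Services balance = 3364.6 - 1365.5 = 1999.1
Trade balance (goods + services) = -1795.6 + 1999.1 = 203.5
Net primary income = 224.1
Net secondary income = 97.7 - 653.4 = -555.7
Current account = 203.5 + 224.1 + (-555.7) = -128.1
Financial account = -(-128.1 + 190.8 + (-79.7)) = 17.0

17.0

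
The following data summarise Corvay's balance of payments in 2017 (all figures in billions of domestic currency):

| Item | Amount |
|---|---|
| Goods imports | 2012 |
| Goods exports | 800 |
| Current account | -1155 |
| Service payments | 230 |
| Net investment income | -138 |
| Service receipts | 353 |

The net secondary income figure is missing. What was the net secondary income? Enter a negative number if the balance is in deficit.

Current account = goods balance + services balance + net primary income + net secondary income
Sum of the known components = -1227
Net secondary income = CA - (known components) = -1155 - (-1227) = 72

72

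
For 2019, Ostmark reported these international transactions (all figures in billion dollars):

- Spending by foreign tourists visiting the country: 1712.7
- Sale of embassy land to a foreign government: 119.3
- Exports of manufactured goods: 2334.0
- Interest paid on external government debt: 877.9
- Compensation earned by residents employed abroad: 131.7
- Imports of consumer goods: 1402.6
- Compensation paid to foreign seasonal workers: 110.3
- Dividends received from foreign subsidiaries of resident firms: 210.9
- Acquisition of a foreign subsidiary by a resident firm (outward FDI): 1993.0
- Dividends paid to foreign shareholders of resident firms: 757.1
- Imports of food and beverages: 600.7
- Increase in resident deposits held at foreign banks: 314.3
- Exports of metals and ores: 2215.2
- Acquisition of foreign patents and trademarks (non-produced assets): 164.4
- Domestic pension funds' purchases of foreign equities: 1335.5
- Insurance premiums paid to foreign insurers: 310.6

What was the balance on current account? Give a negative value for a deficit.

2545.3

Goods: 2334.0 - 1402.6 - 600.7 + 2215.2 = 2545.9
Services: -310.6 + 1712.7 = 1402.1
Primary income: -757.1 + 210.9 - 877.9 - 110.3 + 131.7 = -1402.7
Current account = 2545.9 + 1402.1 + (-1402.7) = 2545.3
(Excluded from the current account — capital account: sale of embassy land to a foreign government 119.3, acquisition of foreign patents and trademarks (non-produced assets) 164.4; financial account: acquisition of a foreign subsidiary by a resident firm (outward FDI) 1993.0, increase in resident deposits held at foreign banks 314.3, domestic pension funds' purchases of foreign equities 1335.5.)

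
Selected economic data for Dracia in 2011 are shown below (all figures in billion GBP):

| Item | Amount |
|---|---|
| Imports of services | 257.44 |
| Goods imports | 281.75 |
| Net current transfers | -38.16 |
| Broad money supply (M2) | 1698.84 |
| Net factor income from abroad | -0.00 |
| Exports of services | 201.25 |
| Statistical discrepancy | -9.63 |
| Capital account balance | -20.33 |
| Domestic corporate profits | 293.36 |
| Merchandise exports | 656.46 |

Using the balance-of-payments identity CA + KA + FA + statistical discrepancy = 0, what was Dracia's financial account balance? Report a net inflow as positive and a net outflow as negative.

-250.40

Goods balance = 656.46 - 281.75 = 374.71
Services balance = 201.25 - 257.44 = -56.19
Trade balance (goods + services) = 374.71 + (-56.19) = 318.52
Net primary income = -0.00
Net secondary income = -38.16
Current account = 318.52 + -0.00 + (-38.16) = 280.36
Financial account = -(280.36 + (-20.33) + (-9.63)) = -250.40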